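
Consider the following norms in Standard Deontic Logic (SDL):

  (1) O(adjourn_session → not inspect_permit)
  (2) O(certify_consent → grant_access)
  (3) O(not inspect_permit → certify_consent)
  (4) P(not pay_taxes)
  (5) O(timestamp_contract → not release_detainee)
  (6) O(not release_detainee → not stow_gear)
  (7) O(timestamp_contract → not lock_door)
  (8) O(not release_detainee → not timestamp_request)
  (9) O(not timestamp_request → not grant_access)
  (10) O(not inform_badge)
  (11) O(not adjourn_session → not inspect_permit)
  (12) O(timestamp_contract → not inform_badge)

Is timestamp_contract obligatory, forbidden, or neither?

Premises 1 and 11 are O(adjourn_session → not inspect_permit) and O(not adjourn_session → not inspect_permit); every ideal world satisfies adjourn_session or not adjourn_session, so in either case not inspect_permit holds — hence O(not inspect_permit).
With premise 3, O(not inspect_permit → certify_consent), the K-axiom yields O(certify_consent).
From O(certify_consent) and premise 2, O(certify_consent → grant_access), we obtain O(grant_access).
Premise 9, O(not timestamp_request → not grant_access), contraposes to O(grant_access → timestamp_request); with O(grant_access) we get O(timestamp_request).
Premise 8, O(not release_detainee → not timestamp_request), contraposes to O(timestamp_request → release_detainee); with O(timestamp_request) we get O(release_detainee).
Premise 5, O(timestamp_contract → not release_detainee), contraposes to O(release_detainee → not timestamp_contract); with O(release_detainee) we get O(not timestamp_contract).
Premises 4, 6, 7, 10, 12 do not contribute to this derivation.
Thus O(not timestamp_contract), which is F(timestamp_contract): timestamp_contract is forbidden.

Forbidden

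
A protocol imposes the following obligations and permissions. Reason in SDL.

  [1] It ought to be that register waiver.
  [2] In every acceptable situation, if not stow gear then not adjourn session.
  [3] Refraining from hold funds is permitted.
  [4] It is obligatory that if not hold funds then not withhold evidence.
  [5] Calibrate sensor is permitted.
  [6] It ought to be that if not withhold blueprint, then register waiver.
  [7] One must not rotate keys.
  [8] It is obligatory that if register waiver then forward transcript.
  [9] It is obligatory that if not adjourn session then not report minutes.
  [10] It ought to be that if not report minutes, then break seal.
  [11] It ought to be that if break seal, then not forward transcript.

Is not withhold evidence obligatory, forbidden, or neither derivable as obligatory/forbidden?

Neither

Premise 4 is O(¬hold_funds → ¬withhold_evidence), but O(¬hold_funds) is not derivable from the premises (the permission P(¬hold_funds) asserts only ¬O(hold_funds), not O(¬hold_funds)), so it does not yield O(¬withhold_evidence).
No premise or chain of K-axiom applications forces O(¬withhold_evidence), and none forces O(withhold_evidence). So ¬withhold_evidence is neither obligatory nor forbidden under these norms.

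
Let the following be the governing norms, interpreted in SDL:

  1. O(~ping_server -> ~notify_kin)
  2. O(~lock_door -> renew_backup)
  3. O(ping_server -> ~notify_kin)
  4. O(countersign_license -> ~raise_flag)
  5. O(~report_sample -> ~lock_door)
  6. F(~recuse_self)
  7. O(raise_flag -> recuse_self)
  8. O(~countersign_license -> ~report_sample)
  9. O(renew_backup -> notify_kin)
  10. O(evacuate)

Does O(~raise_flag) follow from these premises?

Yes

By case analysis on ~ping_server: premise 1 gives O(~ping_server -> ~notify_kin) and premise 3 gives O(ping_server -> ~notify_kin), so O(~notify_kin) either way.
Premise 9, O(renew_backup -> notify_kin), contraposes to O(~notify_kin -> ~renew_backup); with O(~notify_kin) we get O(~renew_backup).
The contrapositive of premise 2 (O(~lock_door -> renew_backup)) is O(~renew_backup -> lock_door), and O(~renew_backup) is already established, so O(lock_door).
Premise 5 is O(~report_sample -> ~lock_door); contrapositively O(lock_door -> report_sample). Since O(lock_door) holds, K gives O(report_sample).
Premise 8, O(~countersign_license -> ~report_sample), contraposes to O(report_sample -> countersign_license); with O(report_sample) we get O(countersign_license).
Applying K to premise 4 (O(countersign_license -> ~raise_flag)) and O(countersign_license) yields O(~raise_flag).
Premises 6, 7, 10 do not contribute to this derivation.
So O(~raise_flag) follows.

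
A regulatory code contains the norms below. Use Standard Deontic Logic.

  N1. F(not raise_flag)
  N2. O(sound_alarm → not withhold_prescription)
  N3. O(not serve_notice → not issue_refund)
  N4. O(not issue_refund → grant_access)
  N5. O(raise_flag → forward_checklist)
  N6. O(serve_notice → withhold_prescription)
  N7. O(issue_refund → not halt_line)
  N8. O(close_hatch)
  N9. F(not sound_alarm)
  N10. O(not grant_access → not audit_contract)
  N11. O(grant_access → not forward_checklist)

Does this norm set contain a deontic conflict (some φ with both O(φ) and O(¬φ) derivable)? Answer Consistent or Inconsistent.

Inconsistent

Premise 9, F(not sound_alarm), is equivalent to O(sound_alarm).
With premise 2, O(sound_alarm → not withhold_prescription), the K-axiom yields O(not withhold_prescription).
Premise 6, O(serve_notice → withhold_prescription), contraposes to O(not withhold_prescription → not serve_notice); with O(not withhold_prescription) we get O(not serve_notice).
From O(not serve_notice) and premise 3, O(not serve_notice → not issue_refund), we obtain O(not issue_refund).
Applying K to premise 4 (O(not issue_refund → grant_access)) and O(not issue_refund) yields O(grant_access).
From O(grant_access) and premise 11, O(grant_access → not forward_checklist), we obtain O(not forward_checklist).
Premise 5 is O(raise_flag → forward_checklist); contrapositively O(not forward_checklist → not raise_flag). Since O(not forward_checklist) holds, K gives O(not raise_flag).
Yet premise 1 is F(not raise_flag), i.e. O(raise_flag).
We now have both O(not raise_flag) and O(raise_flag) — raise_flag is simultaneously obligatory and forbidden, violating the D-axiom.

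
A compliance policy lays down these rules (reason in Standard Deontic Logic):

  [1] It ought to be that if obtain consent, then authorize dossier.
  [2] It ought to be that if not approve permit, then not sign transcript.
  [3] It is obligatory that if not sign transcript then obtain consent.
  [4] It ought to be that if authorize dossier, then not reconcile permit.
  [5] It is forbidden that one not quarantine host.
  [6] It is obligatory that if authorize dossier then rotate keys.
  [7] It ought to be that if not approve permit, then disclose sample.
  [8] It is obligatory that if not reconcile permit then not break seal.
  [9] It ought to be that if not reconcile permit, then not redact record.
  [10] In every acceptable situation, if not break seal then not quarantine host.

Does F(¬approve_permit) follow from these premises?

Yes

Premise 5, F(¬quarantine_host), is equivalent to O(quarantine_host).
Premise 10 is O(¬break_seal → ¬quarantine_host); contrapositively O(quarantine_host → break_seal). Since O(quarantine_host) holds, K gives O(break_seal).
Premise 8 is O(¬reconcile_permit → ¬break_seal); contrapositively O(break_seal → reconcile_permit). Since O(break_seal) holds, K gives O(reconcile_permit).
The contrapositive of premise 4 (O(authorize_dossier → ¬reconcile_permit)) is O(reconcile_permit → ¬authorize_dossier), and O(reconcile_permit) is already established, so O(¬authorize_dossier).
Premise 1, O(obtain_consent → authorize_dossier), contraposes to O(¬authorize_dossier → ¬obtain_consent); with O(¬authorize_dossier) we get O(¬obtain_consent).
The contrapositive of premise 3 (O(¬sign_transcript → obtain_consent)) is O(¬obtain_consent → sign_transcript), and O(¬obtain_consent) is already established, so O(sign_transcript).
Premise 2, O(¬approve_permit → ¬sign_transcript), contraposes to O(sign_transcript → approve_permit); with O(sign_transcript) we get O(approve_permit).
Premises 6, 7, 9 do not contribute to this derivation.
So O(approve_permit) holds, i.e. F(¬approve_permit). The claim follows.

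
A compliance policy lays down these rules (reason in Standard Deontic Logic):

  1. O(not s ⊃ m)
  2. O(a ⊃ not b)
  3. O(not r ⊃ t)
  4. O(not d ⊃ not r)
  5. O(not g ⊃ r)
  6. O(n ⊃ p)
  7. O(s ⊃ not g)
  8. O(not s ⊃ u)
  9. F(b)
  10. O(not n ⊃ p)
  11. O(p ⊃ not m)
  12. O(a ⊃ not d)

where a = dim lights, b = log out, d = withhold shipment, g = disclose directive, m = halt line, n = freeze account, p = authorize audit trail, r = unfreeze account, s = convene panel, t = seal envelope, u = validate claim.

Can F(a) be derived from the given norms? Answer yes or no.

Premises 6 and 10 cover both cases: O(n ⊃ p) and O(not n ⊃ p). Since n ∨ not n is a tautology, O(p) follows.
From O(p) and premise 11, O(p ⊃ not m), we obtain O(not m).
Premise 1, O(not s ⊃ m), contraposes to O(not m ⊃ s); with O(not m) we get O(s).
From O(s) and premise 7, O(s ⊃ not g), we obtain O(not g).
From O(not g) and premise 5, O(not g ⊃ r), we obtain O(r).
Premise 4, O(not d ⊃ not r), contraposes to O(r ⊃ d); with O(r) we get O(d).
Premise 12, O(a ⊃ not d), contraposes to O(d ⊃ not a); with O(d) we get O(not a).
Premises 2, 3, 8, 9 do not contribute to this derivation.
So O(not a) holds, i.e. F(a). The claim follows.

Yes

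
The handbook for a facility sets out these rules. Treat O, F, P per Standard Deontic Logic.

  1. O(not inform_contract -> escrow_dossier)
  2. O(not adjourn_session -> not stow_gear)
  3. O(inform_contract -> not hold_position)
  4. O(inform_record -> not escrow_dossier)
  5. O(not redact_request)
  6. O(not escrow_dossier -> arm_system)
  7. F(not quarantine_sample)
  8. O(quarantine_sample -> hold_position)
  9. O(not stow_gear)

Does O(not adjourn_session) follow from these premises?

No

Premise 2 is O(not adjourn_session -> not stow_gear); even if O(not stow_gear) held, inferring O(not adjourn_session) would be affirming the consequent — invalid.
No other premise forces O(not adjourn_session). An ideal world satisfying every premise can still have not adjourn_session false, so O(not adjourn_session) is not derivable.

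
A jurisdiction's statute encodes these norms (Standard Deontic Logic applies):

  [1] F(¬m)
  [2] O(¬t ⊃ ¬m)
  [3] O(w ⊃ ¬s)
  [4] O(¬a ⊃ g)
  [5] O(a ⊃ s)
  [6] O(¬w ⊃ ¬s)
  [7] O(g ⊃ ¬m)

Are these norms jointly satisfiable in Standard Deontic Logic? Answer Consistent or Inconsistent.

Inconsistent

By case analysis on ¬w: premise 6 gives O(¬w ⊃ ¬s) and premise 3 gives O(w ⊃ ¬s), so O(¬s) either way.
The contrapositive of premise 5 (O(a ⊃ s)) is O(¬s ⊃ ¬a), and O(¬s) is already established, so O(¬a).
Premise 4 is O(¬a ⊃ g); since O(¬a), deontic closure gives O(g).
Premise 7 is O(g ⊃ ¬m); since O(g), deontic closure gives O(¬m).
Yet premise 1 is F(¬m), i.e. O(m).
We now have both O(¬m) and O(m) — m is simultaneously obligatory and forbidden, violating the D-axiom.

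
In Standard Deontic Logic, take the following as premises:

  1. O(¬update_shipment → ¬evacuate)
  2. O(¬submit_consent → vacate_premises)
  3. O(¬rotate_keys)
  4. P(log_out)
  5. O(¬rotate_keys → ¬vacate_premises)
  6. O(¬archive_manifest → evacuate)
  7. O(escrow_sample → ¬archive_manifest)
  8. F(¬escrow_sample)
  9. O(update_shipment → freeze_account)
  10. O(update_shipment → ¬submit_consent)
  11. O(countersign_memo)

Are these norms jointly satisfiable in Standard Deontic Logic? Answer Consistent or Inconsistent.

Premise 3 gives O(¬rotate_keys).
Premise 5 is O(¬rotate_keys → ¬vacate_premises); since O(¬rotate_keys), deontic closure gives O(¬vacate_premises).
Premise 2 is O(¬submit_consent → vacate_premises); contrapositively O(¬vacate_premises → submit_consent). Since O(¬vacate_premises) holds, K gives O(submit_consent).
The contrapositive of premise 10 (O(update_shipment → ¬submit_consent)) is O(submit_consent → ¬update_shipment), and O(submit_consent) is already established, so O(¬update_shipment).
Applying K to premise 1 (O(¬update_shipment → ¬evacuate)) and O(¬update_shipment) yields O(¬evacuate).
The contrapositive of premise 6 (O(¬archive_manifest → evacuate)) is O(¬evacuate → archive_manifest), and O(¬evacuate) is already established, so O(archive_manifest).
Premise 7, O(escrow_sample → ¬archive_manifest), contraposes to O(archive_manifest → ¬escrow_sample); with O(archive_manifest) we get O(¬escrow_sample).
However, F(¬escrow_sample) at premise 8 amounts to O(escrow_sample).
We now have both O(¬escrow_sample) and O(escrow_sample) — escrow_sample is simultaneously obligatory and forbidden, violating the D-axiom.

Inconsistent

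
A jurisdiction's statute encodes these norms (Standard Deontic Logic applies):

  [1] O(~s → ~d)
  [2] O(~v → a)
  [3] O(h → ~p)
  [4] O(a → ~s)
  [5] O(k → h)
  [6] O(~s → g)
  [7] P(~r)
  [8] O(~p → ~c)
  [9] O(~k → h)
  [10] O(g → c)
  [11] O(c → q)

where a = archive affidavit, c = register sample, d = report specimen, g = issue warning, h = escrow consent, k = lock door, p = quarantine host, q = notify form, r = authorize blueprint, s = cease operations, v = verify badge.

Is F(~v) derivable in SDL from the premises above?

Premises 9 and 5 cover both cases: O(~k → h) and O(k → h). Since ~k ∨ k is a tautology, O(h) follows.
With premise 3, O(h → ~p), the K-axiom yields O(~p).
With premise 8, O(~p → ~c), the K-axiom yields O(~c).
Premise 10 is O(g → c); contrapositively O(~c → ~g). Since O(~c) holds, K gives O(~g).
Premise 6 is O(~s → g); contrapositively O(~g → s). Since O(~g) holds, K gives O(s).
Premise 4 is O(a → ~s); contrapositively O(s → ~a). Since O(s) holds, K gives O(~a).
The contrapositive of premise 2 (O(~v → a)) is O(~a → v), and O(~a) is already established, so O(v).
Premises 1, 7, 11 do not contribute to this derivation.
So O(v) holds, i.e. F(~v). The claim follows.

Yes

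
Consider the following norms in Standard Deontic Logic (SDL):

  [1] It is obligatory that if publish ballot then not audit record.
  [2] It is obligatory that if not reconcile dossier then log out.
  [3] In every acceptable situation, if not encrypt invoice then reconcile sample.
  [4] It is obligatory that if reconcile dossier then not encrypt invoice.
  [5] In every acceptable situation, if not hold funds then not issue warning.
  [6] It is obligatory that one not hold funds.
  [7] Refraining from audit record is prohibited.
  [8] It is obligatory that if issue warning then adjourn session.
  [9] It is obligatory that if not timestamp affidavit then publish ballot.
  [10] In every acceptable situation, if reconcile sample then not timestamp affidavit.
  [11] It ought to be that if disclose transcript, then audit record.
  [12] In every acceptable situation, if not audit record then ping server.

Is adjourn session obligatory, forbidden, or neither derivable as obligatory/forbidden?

Neither

Premise 8 is O(issue_warning → adjourn_session), but O(issue_warning) is not derivable from the premises, so it does not yield O(adjourn_session).
No premise or chain of K-axiom applications forces O(adjourn_session), and none forces O(¬adjourn_session). So adjourn_session is neither obligatory nor forbidden under these norms.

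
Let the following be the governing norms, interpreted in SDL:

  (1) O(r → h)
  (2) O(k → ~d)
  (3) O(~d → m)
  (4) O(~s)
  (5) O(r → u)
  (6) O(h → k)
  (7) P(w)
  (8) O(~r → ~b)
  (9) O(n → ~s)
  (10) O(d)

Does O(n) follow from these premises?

Premise 9 is O(n → ~s); even if O(~s) held, inferring O(n) would be affirming the consequent — invalid.
No other premise forces O(n). An ideal world satisfying every premise can still have n false, so O(n) is not derivable.

No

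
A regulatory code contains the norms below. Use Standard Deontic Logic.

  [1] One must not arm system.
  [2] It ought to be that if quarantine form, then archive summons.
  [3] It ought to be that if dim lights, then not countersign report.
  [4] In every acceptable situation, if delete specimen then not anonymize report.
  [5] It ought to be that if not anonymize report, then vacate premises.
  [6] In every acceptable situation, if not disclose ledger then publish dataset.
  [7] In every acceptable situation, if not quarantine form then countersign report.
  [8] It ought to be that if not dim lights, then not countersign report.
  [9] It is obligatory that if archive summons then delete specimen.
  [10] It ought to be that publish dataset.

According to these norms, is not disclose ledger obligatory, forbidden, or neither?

Premise 6 is O(¬disclose_ledger → publish_dataset); even if O(publish_dataset) held, inferring O(¬disclose_ledger) would be affirming the consequent — invalid.
No premise or chain of K-axiom applications forces O(¬disclose_ledger), and none forces O(disclose_ledger). So ¬disclose_ledger is neither obligatory nor forbidden under these norms.

Neither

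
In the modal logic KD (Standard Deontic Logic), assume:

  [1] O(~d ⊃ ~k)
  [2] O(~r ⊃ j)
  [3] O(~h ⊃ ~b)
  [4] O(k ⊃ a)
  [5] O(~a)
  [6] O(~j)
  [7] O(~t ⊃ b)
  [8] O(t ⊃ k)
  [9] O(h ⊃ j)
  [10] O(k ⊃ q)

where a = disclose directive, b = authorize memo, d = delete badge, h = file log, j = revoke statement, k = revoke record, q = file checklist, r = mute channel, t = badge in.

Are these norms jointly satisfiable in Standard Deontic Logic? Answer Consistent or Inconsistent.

Premise 5 states O(~a) outright.
Premise 4 is O(k ⊃ a); contrapositively O(~a ⊃ ~k). Since O(~a) holds, K gives O(~k).
The contrapositive of premise 8 (O(t ⊃ k)) is O(~k ⊃ ~t), and O(~k) is already established, so O(~t).
With premise 7, O(~t ⊃ b), the K-axiom yields O(b).
Premise 3, O(~h ⊃ ~b), contraposes to O(b ⊃ h); with O(b) we get O(h).
Premise 9 is O(h ⊃ j); since O(h), deontic closure gives O(j).
But premise 6 directly asserts O(~j).
We now have both O(j) and O(~j) — j is simultaneously obligatory and forbidden, violating the D-axiom.

Inconsistent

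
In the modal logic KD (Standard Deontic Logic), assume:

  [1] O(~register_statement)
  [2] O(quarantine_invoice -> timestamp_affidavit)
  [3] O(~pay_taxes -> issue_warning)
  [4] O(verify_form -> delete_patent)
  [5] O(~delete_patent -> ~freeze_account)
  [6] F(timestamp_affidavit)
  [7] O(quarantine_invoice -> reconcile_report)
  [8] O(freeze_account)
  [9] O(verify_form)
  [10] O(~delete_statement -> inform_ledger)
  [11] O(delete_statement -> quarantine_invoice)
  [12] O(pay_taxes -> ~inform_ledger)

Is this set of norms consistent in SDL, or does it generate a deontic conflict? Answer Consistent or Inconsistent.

Consistent

Premise 5 is O(~delete_patent -> ~freeze_account), but O(~delete_patent) is not derivable from the premises, so it does not yield O(~freeze_account).
So O(~freeze_account) is not derivable, and the apparent clash with O(freeze_account) does not arise.
A world satisfying every obligation exists (e.g. delete_patent=true, delete_statement=false, freeze_account=true, inform_ledger=true, issue_warning=true, pay_taxes=false, quarantine_invoice=false, reconcile_report=false, register_statement=false, timestamp_affidavit=false, verify_form=true); no atom is both obligatory and forbidden, so the set is consistent.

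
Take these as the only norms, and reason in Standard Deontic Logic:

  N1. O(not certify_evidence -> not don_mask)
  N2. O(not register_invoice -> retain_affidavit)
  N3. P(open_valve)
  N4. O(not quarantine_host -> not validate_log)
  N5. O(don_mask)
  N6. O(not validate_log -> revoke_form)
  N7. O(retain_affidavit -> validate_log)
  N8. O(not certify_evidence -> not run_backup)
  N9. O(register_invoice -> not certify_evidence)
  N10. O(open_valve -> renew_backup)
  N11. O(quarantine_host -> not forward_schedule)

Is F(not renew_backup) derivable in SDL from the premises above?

No

Premise 10 is O(open_valve -> renew_backup), but O(open_valve) is not derivable from the premises (the permission P(open_valve) asserts only not O(not open_valve), not O(open_valve)), so it does not yield O(renew_backup).
No other premise forces O(renew_backup). An ideal world satisfying every premise can still have not renew_backup true, so F(not renew_backup) is not derivable.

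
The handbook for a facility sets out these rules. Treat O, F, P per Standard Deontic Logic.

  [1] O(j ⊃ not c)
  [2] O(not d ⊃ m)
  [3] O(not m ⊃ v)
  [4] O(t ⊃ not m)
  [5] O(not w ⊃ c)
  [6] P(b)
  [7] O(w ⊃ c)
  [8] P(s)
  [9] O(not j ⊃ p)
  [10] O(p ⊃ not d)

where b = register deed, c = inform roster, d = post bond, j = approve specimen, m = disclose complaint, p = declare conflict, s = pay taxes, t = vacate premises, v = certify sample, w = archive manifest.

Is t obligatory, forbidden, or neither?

Premises 7 and 5 are O(w ⊃ c) and O(not w ⊃ c); every ideal world satisfies w or not w, so in either case c holds — hence O(c).
Premise 1, O(j ⊃ not c), contraposes to O(c ⊃ not j); with O(c) we get O(not j).
With premise 9, O(not j ⊃ p), the K-axiom yields O(p).
From O(p) and premise 10, O(p ⊃ not d), we obtain O(not d).
With premise 2, O(not d ⊃ m), the K-axiom yields O(m).
Premise 4, O(t ⊃ not m), contraposes to O(m ⊃ not t); with O(m) we get O(not t).
Premises 3, 6, 8 do not contribute to this derivation.
Thus O(not t), which is F(t): t is forbidden.

Forbidden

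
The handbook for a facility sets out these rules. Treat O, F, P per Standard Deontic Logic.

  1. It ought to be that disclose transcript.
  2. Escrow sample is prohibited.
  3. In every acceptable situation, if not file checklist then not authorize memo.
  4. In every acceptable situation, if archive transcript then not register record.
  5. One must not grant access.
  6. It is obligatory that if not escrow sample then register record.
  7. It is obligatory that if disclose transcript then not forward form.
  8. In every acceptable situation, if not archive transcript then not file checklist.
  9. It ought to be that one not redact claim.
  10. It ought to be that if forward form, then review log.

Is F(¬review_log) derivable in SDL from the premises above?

No

Premise 10 is O(forward_form → review_log), but O(forward_form) is not derivable from the premises, so it does not yield O(review_log).
No other premise forces O(review_log). An ideal world satisfying every premise can still have ¬review_log true, so F(¬review_log) is not derivable.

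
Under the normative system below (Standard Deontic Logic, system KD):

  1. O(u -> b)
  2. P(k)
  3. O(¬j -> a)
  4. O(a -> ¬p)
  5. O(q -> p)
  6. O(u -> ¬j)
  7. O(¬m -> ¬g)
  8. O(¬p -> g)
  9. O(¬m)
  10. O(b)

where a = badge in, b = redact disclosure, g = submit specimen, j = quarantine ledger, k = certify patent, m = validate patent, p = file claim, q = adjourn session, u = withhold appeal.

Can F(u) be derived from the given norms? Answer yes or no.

Premise 9 gives O(¬m).
Applying K to premise 7 (O(¬m -> ¬g)) and O(¬m) yields O(¬g).
The contrapositive of premise 8 (O(¬p -> g)) is O(¬g -> p), and O(¬g) is already established, so O(p).
Premise 4, O(a -> ¬p), contraposes to O(p -> ¬a); with O(p) we get O(¬a).
The contrapositive of premise 3 (O(¬j -> a)) is O(¬a -> j), and O(¬a) is already established, so O(j).
Premise 6 is O(u -> ¬j); contrapositively O(j -> ¬u). Since O(j) holds, K gives O(¬u).
Premises 1, 2, 5, 10 do not contribute to this derivation.
So O(¬u) holds, i.e. F(u). The claim follows.

Yes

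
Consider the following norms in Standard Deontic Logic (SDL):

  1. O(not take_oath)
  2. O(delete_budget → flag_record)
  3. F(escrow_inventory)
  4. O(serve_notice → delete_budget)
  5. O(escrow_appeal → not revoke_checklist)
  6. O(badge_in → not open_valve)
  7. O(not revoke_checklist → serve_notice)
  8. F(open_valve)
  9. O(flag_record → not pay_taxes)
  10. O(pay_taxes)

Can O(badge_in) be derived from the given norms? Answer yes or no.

Premise 6 is O(badge_in → not open_valve); even if O(not open_valve) held, inferring O(badge_in) would be affirming the consequent — invalid.
No other premise forces O(badge_in). An ideal world satisfying every premise can still have badge_in false, so O(badge_in) is not derivable.

No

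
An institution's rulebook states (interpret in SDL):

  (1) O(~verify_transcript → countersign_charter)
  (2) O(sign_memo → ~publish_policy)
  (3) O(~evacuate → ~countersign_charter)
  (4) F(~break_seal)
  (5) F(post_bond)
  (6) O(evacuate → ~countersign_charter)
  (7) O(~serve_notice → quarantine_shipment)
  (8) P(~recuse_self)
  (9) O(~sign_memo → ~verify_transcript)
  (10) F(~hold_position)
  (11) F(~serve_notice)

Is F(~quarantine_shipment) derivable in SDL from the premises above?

No

Premise 7 is O(~serve_notice → quarantine_shipment), but O(~serve_notice) is not derivable from the premises, so it does not yield O(quarantine_shipment).
No other premise forces O(quarantine_shipment). An ideal world satisfying every premise can still have ~quarantine_shipment true, so F(~quarantine_shipment) is not derivable.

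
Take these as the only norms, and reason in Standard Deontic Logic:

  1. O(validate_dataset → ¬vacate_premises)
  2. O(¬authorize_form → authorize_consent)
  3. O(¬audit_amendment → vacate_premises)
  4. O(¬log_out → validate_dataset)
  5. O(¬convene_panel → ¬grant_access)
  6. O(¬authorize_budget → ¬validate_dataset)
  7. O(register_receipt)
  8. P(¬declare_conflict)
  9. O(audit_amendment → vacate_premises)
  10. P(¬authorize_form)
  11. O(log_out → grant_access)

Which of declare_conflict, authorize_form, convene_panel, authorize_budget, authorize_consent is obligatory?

convene_panel

Premises 9 and 3 are O(audit_amendment → vacate_premises) and O(¬audit_amendment → vacate_premises); every ideal world satisfies audit_amendment or ¬audit_amendment, so in either case vacate_premises holds — hence O(vacate_premises).
The contrapositive of premise 1 (O(validate_dataset → ¬vacate_premises)) is O(vacate_premises → ¬validate_dataset), and O(vacate_premises) is already established, so O(¬validate_dataset).
Premise 4 is O(¬log_out → validate_dataset); contrapositively O(¬validate_dataset → log_out). Since O(¬validate_dataset) holds, K gives O(log_out).
Applying K to premise 11 (O(log_out → grant_access)) and O(log_out) yields O(grant_access).
Premise 5 is O(¬convene_panel → ¬grant_access); contrapositively O(grant_access → convene_panel). Since O(grant_access) holds, K gives O(convene_panel).
So O(convene_panel) holds — convene_panel is obligatory. None of the other listed options is made obligatory by any chain of premises.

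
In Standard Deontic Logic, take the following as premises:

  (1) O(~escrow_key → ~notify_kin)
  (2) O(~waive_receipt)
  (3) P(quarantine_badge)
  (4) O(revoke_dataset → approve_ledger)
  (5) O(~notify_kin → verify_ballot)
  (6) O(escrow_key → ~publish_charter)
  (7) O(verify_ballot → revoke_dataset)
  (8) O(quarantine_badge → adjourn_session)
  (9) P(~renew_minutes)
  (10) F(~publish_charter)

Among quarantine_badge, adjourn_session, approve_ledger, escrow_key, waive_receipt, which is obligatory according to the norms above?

Premise 10, F(~publish_charter), is equivalent to O(publish_charter).
Premise 6, O(escrow_key → ~publish_charter), contraposes to O(publish_charter → ~escrow_key); with O(publish_charter) we get O(~escrow_key).
Applying K to premise 1 (O(~escrow_key → ~notify_kin)) and O(~escrow_key) yields O(~notify_kin).
With premise 5, O(~notify_kin → verify_ballot), the K-axiom yields O(verify_ballot).
Premise 7 is O(verify_ballot → revoke_dataset); since O(verify_ballot), deontic closure gives O(revoke_dataset).
With premise 4, O(revoke_dataset → approve_ledger), the K-axiom yields O(approve_ledger).
So O(approve_ledger) holds — approve_ledger is obligatory. None of the other listed options is made obligatory by any chain of premises.

approve_ledger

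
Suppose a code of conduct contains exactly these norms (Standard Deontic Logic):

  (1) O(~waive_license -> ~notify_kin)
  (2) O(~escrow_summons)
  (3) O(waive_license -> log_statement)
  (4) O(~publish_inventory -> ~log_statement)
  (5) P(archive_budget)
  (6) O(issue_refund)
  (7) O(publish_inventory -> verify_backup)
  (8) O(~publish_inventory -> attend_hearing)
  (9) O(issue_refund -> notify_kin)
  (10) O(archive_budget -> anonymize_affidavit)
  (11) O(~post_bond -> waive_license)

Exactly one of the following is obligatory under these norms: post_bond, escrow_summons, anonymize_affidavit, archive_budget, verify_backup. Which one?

Premise 6 gives O(issue_refund).
Premise 9 is O(issue_refund -> notify_kin); since O(issue_refund), deontic closure gives O(notify_kin).
The contrapositive of premise 1 (O(~waive_license -> ~notify_kin)) is O(notify_kin -> waive_license), and O(notify_kin) is already established, so O(waive_license).
With premise 3, O(waive_license -> log_statement), the K-axiom yields O(log_statement).
The contrapositive of premise 4 (O(~publish_inventory -> ~log_statement)) is O(log_statement -> publish_inventory), and O(log_statement) is already established, so O(publish_inventory).
From O(publish_inventory) and premise 7, O(publish_inventory -> verify_backup), we obtain O(verify_backup).
So O(verify_backup) holds — verify_backup is obligatory. None of the other listed options is made obligatory by any chain of premises.

verify_backup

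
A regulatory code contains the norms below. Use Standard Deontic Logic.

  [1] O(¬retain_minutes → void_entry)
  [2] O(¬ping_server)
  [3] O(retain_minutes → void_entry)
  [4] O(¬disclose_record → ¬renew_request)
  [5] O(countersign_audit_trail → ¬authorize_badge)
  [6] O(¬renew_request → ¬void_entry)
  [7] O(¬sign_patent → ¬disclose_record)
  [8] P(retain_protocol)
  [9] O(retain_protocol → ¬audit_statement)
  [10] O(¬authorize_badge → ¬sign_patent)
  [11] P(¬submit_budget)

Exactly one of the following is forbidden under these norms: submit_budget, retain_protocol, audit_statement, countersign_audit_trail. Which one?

countersign_audit_trail

Premises 1 and 3 are O(¬retain_minutes → void_entry) and O(retain_minutes → void_entry); every ideal world satisfies ¬retain_minutes or retain_minutes, so in either case void_entry holds — hence O(void_entry).
The contrapositive of premise 6 (O(¬renew_request → ¬void_entry)) is O(void_entry → renew_request), and O(void_entry) is already established, so O(renew_request).
Premise 4, O(¬disclose_record → ¬renew_request), contraposes to O(renew_request → disclose_record); with O(renew_request) we get O(disclose_record).
The contrapositive of premise 7 (O(¬sign_patent → ¬disclose_record)) is O(disclose_record → sign_patent), and O(disclose_record) is already established, so O(sign_patent).
Premise 10 is O(¬authorize_badge → ¬sign_patent); contrapositively O(sign_patent → authorize_badge). Since O(sign_patent) holds, K gives O(authorize_badge).
Premise 5 is O(countersign_audit_trail → ¬authorize_badge); contrapositively O(authorize_badge → ¬countersign_audit_trail). Since O(authorize_badge) holds, K gives O(¬countersign_audit_trail).
So O(¬countersign_audit_trail) holds, i.e. countersign_audit_trail is forbidden. None of the other listed options is forbidden under the premises.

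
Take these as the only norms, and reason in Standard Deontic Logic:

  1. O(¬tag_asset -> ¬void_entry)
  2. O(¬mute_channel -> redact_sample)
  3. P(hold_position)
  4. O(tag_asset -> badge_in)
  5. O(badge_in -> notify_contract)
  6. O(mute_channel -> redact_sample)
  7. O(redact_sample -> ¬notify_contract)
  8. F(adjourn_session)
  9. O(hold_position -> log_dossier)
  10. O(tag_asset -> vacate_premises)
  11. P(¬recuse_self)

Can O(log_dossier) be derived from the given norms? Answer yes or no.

No

Premise 9 is O(hold_position -> log_dossier), but O(hold_position) is not derivable from the premises (the permission P(hold_position) asserts only ¬O(¬hold_position), not O(hold_position)), so it does not yield O(log_dossier).
No other premise forces O(log_dossier). An ideal world satisfying every premise can still have log_dossier false, so O(log_dossier) is not derivable.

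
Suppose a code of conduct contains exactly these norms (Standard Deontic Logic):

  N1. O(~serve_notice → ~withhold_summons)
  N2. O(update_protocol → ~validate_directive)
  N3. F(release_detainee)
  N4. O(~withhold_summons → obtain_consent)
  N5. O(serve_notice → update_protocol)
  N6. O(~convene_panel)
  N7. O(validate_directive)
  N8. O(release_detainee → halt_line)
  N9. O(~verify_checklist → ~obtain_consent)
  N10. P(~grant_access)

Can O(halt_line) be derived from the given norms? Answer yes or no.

No

Premise 8 is O(release_detainee → halt_line), but O(release_detainee) is not derivable from the premises, so it does not yield O(halt_line).
No other premise forces O(halt_line). An ideal world satisfying every premise can still have halt_line false, so O(halt_line) is not derivable.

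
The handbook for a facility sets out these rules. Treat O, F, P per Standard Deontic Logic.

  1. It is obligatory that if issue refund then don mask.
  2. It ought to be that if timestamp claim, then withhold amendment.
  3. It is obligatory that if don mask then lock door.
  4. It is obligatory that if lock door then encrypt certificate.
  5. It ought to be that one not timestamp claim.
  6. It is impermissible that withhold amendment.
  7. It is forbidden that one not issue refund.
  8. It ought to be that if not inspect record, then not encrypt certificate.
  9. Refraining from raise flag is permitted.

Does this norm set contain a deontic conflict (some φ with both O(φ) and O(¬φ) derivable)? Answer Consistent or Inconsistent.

Premise 2 is O(timestamp_claim → withhold_amendment), but O(timestamp_claim) is not derivable from the premises, so it does not yield O(withhold_amendment).
So O(withhold_amendment) is not derivable, and the apparent clash with O(¬withhold_amendment) does not arise.
A world satisfying every obligation exists (e.g. don_mask=true, encrypt_certificate=true, inspect_record=true, issue_refund=true, lock_door=true, raise_flag=false, timestamp_claim=false, withhold_amendment=false); no atom is both obligatory and forbidden, so the set is consistent.

Consistent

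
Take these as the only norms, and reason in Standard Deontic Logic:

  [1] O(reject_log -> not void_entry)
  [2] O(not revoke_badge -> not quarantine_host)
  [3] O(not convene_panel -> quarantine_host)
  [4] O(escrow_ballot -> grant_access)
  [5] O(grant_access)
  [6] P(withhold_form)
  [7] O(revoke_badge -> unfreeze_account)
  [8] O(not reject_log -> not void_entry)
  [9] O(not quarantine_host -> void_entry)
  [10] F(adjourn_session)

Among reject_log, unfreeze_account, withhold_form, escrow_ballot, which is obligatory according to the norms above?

unfreeze_account

By case analysis on reject_log: premise 1 gives O(reject_log -> not void_entry) and premise 8 gives O(not reject_log -> not void_entry), so O(not void_entry) either way.
The contrapositive of premise 9 (O(not quarantine_host -> void_entry)) is O(not void_entry -> quarantine_host), and O(not void_entry) is already established, so O(quarantine_host).
Premise 2 is O(not revoke_badge -> not quarantine_host); contrapositively O(quarantine_host -> revoke_badge). Since O(quarantine_host) holds, K gives O(revoke_badge).
Applying K to premise 7 (O(revoke_badge -> unfreeze_account)) and O(revoke_badge) yields O(unfreeze_account).
So O(unfreeze_account) holds — unfreeze_account is obligatory. None of the other listed options is made obligatory by any chain of premises.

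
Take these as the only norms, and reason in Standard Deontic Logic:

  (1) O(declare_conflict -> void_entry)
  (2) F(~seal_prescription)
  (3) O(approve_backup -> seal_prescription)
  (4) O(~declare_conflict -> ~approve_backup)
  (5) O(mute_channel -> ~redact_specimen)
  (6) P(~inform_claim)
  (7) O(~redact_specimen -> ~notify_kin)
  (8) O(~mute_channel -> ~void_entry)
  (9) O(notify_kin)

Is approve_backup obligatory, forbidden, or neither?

Forbidden

Premise 9 states O(notify_kin) outright.
Premise 7, O(~redact_specimen -> ~notify_kin), contraposes to O(notify_kin -> redact_specimen); with O(notify_kin) we get O(redact_specimen).
Premise 5 is O(mute_channel -> ~redact_specimen); contrapositively O(redact_specimen -> ~mute_channel). Since O(redact_specimen) holds, K gives O(~mute_channel).
From O(~mute_channel) and premise 8, O(~mute_channel -> ~void_entry), we obtain O(~void_entry).
The contrapositive of premise 1 (O(declare_conflict -> void_entry)) is O(~void_entry -> ~declare_conflict), and O(~void_entry) is already established, so O(~declare_conflict).
From O(~declare_conflict) and premise 4, O(~declare_conflict -> ~approve_backup), we obtain O(~approve_backup).
Premises 2, 3, 6 do not contribute to this derivation.
Thus O(~approve_backup), which is F(approve_backup): approve_backup is forbidden.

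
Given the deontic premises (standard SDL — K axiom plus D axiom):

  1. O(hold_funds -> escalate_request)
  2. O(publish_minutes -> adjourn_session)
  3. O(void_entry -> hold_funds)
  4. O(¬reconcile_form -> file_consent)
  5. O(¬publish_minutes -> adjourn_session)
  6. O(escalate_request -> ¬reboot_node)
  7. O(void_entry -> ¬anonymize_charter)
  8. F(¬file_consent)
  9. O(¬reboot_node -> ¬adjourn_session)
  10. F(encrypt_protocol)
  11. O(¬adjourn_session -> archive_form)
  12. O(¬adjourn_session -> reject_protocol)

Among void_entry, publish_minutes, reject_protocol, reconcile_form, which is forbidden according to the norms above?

void_entry

Premises 2 and 5 are O(publish_minutes -> adjourn_session) and O(¬publish_minutes -> adjourn_session); every ideal world satisfies publish_minutes or ¬publish_minutes, so in either case adjourn_session holds — hence O(adjourn_session).
The contrapositive of premise 9 (O(¬reboot_node -> ¬adjourn_session)) is O(adjourn_session -> reboot_node), and O(adjourn_session) is already established, so O(reboot_node).
Premise 6, O(escalate_request -> ¬reboot_node), contraposes to O(reboot_node -> ¬escalate_request); with O(reboot_node) we get O(¬escalate_request).
Premise 1 is O(hold_funds -> escalate_request); contrapositively O(¬escalate_request -> ¬hold_funds). Since O(¬escalate_request) holds, K gives O(¬hold_funds).
The contrapositive of premise 3 (O(void_entry -> hold_funds)) is O(¬hold_funds -> ¬void_entry), and O(¬hold_funds) is already established, so O(¬void_entry).
So O(¬void_entry) holds, i.e. void_entry is forbidden. None of the other listed options is forbidden under the premises.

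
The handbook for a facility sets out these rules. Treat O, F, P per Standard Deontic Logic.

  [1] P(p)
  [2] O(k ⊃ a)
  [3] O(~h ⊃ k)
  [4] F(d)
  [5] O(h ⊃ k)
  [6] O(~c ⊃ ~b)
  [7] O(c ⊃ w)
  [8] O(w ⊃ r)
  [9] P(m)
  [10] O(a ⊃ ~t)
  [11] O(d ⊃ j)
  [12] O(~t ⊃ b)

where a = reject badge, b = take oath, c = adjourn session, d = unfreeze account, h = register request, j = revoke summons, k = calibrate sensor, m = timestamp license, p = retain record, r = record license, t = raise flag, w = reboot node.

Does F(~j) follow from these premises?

No

Premise 11 is O(d ⊃ j), but O(d) is not derivable from the premises, so it does not yield O(j).
No other premise forces O(j). An ideal world satisfying every premise can still have ~j true, so F(~j) is not derivable.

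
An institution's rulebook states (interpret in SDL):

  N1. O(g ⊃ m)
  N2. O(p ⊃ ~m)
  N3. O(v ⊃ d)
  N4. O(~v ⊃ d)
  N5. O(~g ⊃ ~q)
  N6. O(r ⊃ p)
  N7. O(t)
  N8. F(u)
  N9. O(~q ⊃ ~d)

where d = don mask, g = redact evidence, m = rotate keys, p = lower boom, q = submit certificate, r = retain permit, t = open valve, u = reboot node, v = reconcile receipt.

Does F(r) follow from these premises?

Premises 4 and 3 are O(~v ⊃ d) and O(v ⊃ d); every ideal world satisfies ~v or v, so in either case d holds — hence O(d).
The contrapositive of premise 9 (O(~q ⊃ ~d)) is O(d ⊃ q), and O(d) is already established, so O(q).
Premise 5, O(~g ⊃ ~q), contraposes to O(q ⊃ g); with O(q) we get O(g).
Applying K to premise 1 (O(g ⊃ m)) and O(g) yields O(m).
Premise 2, O(p ⊃ ~m), contraposes to O(m ⊃ ~p); with O(m) we get O(~p).
Premise 6 is O(r ⊃ p); contrapositively O(~p ⊃ ~r). Since O(~p) holds, K gives O(~r).
Premises 7, 8 do not contribute to this derivation.
So O(~r) holds, i.e. F(r). The claim follows.

Yes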